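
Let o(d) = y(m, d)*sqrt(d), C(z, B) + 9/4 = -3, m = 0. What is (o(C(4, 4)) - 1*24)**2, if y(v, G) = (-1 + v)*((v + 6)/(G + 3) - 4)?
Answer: 1028/3 - 160*I*sqrt(21) ≈ 342.67 - 733.21*I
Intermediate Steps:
C(z, B) = -21/4 (C(z, B) = -9/4 - 3 = -21/4)
y(v, G) = (-1 + v)*(-4 + (6 + v)/(3 + G)) (y(v, G) = (-1 + v)*((6 + v)/(3 + G) - 4) = (-1 + v)*(-4 + (6 + v)/(3 + G)))
o(d) = sqrt(d)*(6 + 4*d)/(3 + d) (o(d) = ((6 + 0**2 - 7*0 + 4*d - 4*d*0)/(3 + d))*sqrt(d) = ((6 + 0 + 0 + 4*d + 0)/(3 + d))*sqrt(d) = ((6 + 4*d)/(3 + d))*sqrt(d) = sqrt(d)*(6 + 4*d)/(3 + d))
(o(C(4, 4)) - 1*24)**2 = (sqrt(-21/4)*(6 + 4*(-21/4))/(3 - 21/4) - 1*24)**2 = ((I*sqrt(21)/2)*(6 - 21)/(-9/4) - 24)**2 = ((I*sqrt(21)/2)*(-4/9)*(-15) - 24)**2 = (10*I*sqrt(21)/3 - 24)**2 = (-24 + 10*I*sqrt(21)/3)**2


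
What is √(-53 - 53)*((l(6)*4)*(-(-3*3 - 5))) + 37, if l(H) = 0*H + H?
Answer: 37 + 336*I*√106 ≈ 37.0 + 3459.3*I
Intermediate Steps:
l(H) = H (l(H) = 0 + H = H)
√(-53 - 53)*((l(6)*4)*(-(-3*3 - 5))) + 37 = √(-53 - 53)*((6*4)*(-(-3*3 - 5))) + 37 = √(-106)*(24*(-(-9 - 5))) + 37 = (I*√106)*(24*(-1*(-14))) + 37 = (I*√106)*(24*14) + 37 = (I*√106)*336 + 37 = 336*I*√106 + 37 = 37 + 336*I*√106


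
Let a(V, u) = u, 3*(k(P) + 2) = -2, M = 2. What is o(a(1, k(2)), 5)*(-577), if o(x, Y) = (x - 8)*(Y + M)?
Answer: 129248/3 ≈ 43083.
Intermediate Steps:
k(P) = -8/3 (k(P) = -2 + (1/3)*(-2) = -2 - 2/3 = -8/3)
o(x, Y) = (-8 + x)*(2 + Y) (o(x, Y) = (x - 8)*(Y + 2) = (-8 + x)*(2 + Y))
o(a(1, k(2)), 5)*(-577) = (-16 - 8*5 + 2*(-8/3) + 5*(-8/3))*(-577) = (-16 - 40 - 16/3 - 40/3)*(-577) = -224/3*(-577) = 129248/3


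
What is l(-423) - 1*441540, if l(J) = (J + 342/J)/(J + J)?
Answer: -17556493561/39762 ≈ -4.4154e+5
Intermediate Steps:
l(J) = (J + 342/J)/(2*J) (l(J) = (J + 342/J)/((2*J)) = (J + 342/J)*(1/(2*J)) = (J + 342/J)/(2*J))
l(-423) - 1*441540 = (½ + 171/(-423)²) - 1*441540 = (½ + 171*(1/178929)) - 441540 = (½ + 19/19881) - 441540 = 19919/39762 - 441540 = -17556493561/39762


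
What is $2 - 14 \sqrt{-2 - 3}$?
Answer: $2 - 14 i \sqrt{5} \approx 2.0 - 31.305 i$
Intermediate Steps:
$2 - 14 \sqrt{-2 - 3} = 2 - 14 \sqrt{-5} = 2 - 14 i \sqrt{5}$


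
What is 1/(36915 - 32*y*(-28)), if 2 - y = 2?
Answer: 1/36915 ≈ 2.7089e-5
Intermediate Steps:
y = 0 (y = 2 - 1*2 = 2 - 2 = 0)
1/(36915 - 32*y*(-28)) = 1/(36915 - 32*0*(-28)) = 1/(36915 + 0*(-28)) = 1/(36915 + 0) = 1/36915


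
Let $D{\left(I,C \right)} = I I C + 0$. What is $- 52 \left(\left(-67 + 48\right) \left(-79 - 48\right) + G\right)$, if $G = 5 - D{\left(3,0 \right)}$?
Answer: $-125736$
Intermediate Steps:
$D{\left(I,C \right)} = C I^{2}$ ($D{\left(I,C \right)} = I^{2} C + 0 = C I^{2} + 0 = C I^{2}$)
$G = 5$ ($G = 5 - 0 \cdot 3^{2} = 5 - 0 \cdot 9 = 5 - 0 = 5 + 0 = 5$)
$- 52 \left(\left(-67 + 48\right) \left(-79 - 48\right) + G\right) = - 52 \left(\left(-67 + 48\right) \left(-79 - 48\right) + 5\right) = - 52 \left(\left(-19\right) \left(-127\right) + 5\right) = - 52 \left(2413 + 5\right) = \left(-52\right) 2418 = -125736$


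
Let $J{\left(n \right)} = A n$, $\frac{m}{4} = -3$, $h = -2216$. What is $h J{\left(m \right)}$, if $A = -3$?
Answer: $-79776$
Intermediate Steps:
$m = -12$ ($m = 4 \left(-3\right) = -12$)
$J{\left(n \right)} = - 3 n$
$h J{\left(m \right)} = - 2216 \left(\left(-3\right) \left(-12\right)\right) = \left(-2216\right) 36 = -79776$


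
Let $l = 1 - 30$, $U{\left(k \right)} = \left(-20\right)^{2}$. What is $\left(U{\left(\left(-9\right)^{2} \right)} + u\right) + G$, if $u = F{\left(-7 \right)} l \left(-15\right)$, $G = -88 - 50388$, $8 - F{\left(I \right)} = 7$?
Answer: $-49641$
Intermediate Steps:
$F{\left(I \right)} = 1$ ($F{\left(I \right)} = 8 - 7 = 1$)
$U{\left(k \right)} = 400$
$G = -50476$ ($G = -88 - 50388 = -50476$)
$l = -29$
$u = 435$ ($u = 1 \left(-29\right) \left(-15\right) = \left(-29\right) \left(-15\right) = 435$)
$\left(U{\left(\left(-9\right)^{2} \right)} + u\right) + G = \left(400 + 435\right) - 50476 = 835 - 50476 = -49641$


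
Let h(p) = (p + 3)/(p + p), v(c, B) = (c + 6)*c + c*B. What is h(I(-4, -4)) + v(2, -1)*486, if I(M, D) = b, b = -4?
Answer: 54433/8 ≈ 6804.1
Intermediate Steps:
I(M, D) = -4
v(c, B) = B*c + c*(6 + c) (v(c, B) = (6 + c)*c + B*c = c*(6 + c) + B*c = B*c + c*(6 + c))
h(p) = (3 + p)/(2*p) (h(p) = (3 + p)/((2*p)) = (3 + p)*(1/(2*p)) = (3 + p)/(2*p))
h(I(-4, -4)) + v(2, -1)*486 = (½)*(3 - 4)/(-4) + (2*(6 - 1 + 2))*486 = (½)*(-¼)*(-1) + (2*7)*486 = ⅛ + 14*486 = ⅛ + 6804 = 54433/8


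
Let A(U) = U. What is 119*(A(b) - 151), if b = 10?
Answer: -16779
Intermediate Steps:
119*(A(b) - 151) = 119*(10 - 151) = 119*(-141) = -16779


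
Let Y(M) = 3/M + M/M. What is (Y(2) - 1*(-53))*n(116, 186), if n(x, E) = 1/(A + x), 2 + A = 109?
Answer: 111/446 ≈ 0.24888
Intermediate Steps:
A = 107 (A = -2 + 109 = 107)
Y(M) = 1 + 3/M (Y(M) = 3/M + 1 = 1 + 3/M)
n(x, E) = 1/(107 + x)
(Y(2) - 1*(-53))*n(116, 186) = ((3 + 2)/2 - 1*(-53))/(107 + 116) = ((½)*5 + 53)/223 = (5/2 + 53)*(1/223) = (111/2)*(1/223) = 111/446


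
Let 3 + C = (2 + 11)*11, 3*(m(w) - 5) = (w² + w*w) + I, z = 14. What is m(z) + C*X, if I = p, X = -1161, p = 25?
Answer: -162396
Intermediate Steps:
I = 25
m(w) = 40/3 + 2*w²/3 (m(w) = 5 + ((w² + w*w) + 25)/3 = 5 + ((w² + w²) + 25)/3 = 5 + (2*w² + 25)/3 = 5 + (25 + 2*w²)/3 = 5 + (25/3 + 2*w²/3) = 40/3 + 2*w²/3)
C = 140 (C = -3 + (2 + 11)*11 = -3 + 13*11 = -3 + 143 = 140)
m(z) + C*X = (40/3 + (⅔)*14²) + 140*(-1161) = (40/3 + (⅔)*196) - 162540 = (40/3 + 392/3) - 162540 = 144 - 162540 = -162396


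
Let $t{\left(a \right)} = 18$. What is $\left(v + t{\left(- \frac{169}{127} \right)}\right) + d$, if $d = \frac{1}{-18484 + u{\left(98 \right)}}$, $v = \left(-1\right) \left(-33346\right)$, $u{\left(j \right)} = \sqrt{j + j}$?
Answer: $\frac{616233079}{18470} \approx 33364.0$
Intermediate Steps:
$u{\left(j \right)} = \sqrt{2} \sqrt{j}$ ($u{\left(j \right)} = \sqrt{2 j} = \sqrt{2} \sqrt{j}$)
$v = 33346$
$d = - \frac{1}{18470}$ ($d = \frac{1}{-18484 + \sqrt{2} \sqrt{98}} = \frac{1}{-18484 + \sqrt{2} \cdot 7 \sqrt{2}} = \frac{1}{-18484 + 14} = \frac{1}{-18470} = - \frac{1}{18470} \approx -5.4142 \cdot 10^{-5}$)
$\left(v + t{\left(- \frac{169}{127} \right)}\right) + d = \left(33346 + 18\right) - \frac{1}{18470} = 33364 - \frac{1}{18470} = \frac{616233079}{18470}$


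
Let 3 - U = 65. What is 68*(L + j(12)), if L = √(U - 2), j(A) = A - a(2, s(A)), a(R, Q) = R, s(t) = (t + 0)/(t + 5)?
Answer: 680 + 544*I ≈ 680.0 + 544.0*I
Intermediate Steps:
U = -62 (U = 3 - 1*65 = 3 - 65 = -62)
s(t) = t/(5 + t)
j(A) = -2 + A (j(A) = A - 1*2 = A - 2 = -2 + A)
L = 8*I (L = √(-62 - 2) = √(-64) = 8*I ≈ 8.0*I)
68*(L + j(12)) = 68*(8*I + (-2 + 12)) = 68*(8*I + 10) = 68*(10 + 8*I) = 680 + 544*I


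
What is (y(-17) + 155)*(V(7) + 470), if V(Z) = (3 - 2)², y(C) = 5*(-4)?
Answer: 63585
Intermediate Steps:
y(C) = -20
V(Z) = 1 (V(Z) = 1² = 1)
(y(-17) + 155)*(V(7) + 470) = (-20 + 155)*(1 + 470) = 135*471 = 63585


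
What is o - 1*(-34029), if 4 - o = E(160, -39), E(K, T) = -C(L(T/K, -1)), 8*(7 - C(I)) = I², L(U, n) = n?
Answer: 272319/8 ≈ 34040.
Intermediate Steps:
C(I) = 7 - I²/8
E(K, T) = -55/8 (E(K, T) = -(7 - ⅛*(-1)²) = -(7 - ⅛*1) = -(7 - ⅛) = -1*55/8 = -55/8)
o = 87/8 (o = 4 - 1*(-55/8) = 4 + 55/8 = 87/8 ≈ 10.875)
o - 1*(-34029) = 87/8 - 1*(-34029) = 87/8 + 34029 = 272319/8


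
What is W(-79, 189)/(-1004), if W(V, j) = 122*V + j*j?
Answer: -26083/1004 ≈ -25.979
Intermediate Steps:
W(V, j) = j**2 + 122*V (W(V, j) = 122*V + j**2 = j**2 + 122*V)
W(-79, 189)/(-1004) = (189**2 + 122*(-79))/(-1004) = (35721 - 9638)*(-1/1004) = 26083*(-1/1004) = -26083/1004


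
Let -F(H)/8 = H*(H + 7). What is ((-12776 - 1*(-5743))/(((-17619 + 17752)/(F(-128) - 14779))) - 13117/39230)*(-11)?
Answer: -420896019614499/5217590 ≈ -8.0669e+7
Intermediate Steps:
F(H) = -8*H*(7 + H) (F(H) = -8*H*(H + 7) = -8*H*(7 + H))
((-12776 - 1*(-5743))/(((-17619 + 17752)/(F(-128) - 14779))) - 13117/39230)*(-11) = ((-12776 - 1*(-5743))/(((-17619 + 17752)/(-8*(-128)*(7 - 128) - 14779))) - 13117/39230)*(-11) = ((-12776 + 5743)/((133/(-8*(-128)*(-121) - 14779))) - 13117*1/39230)*(-11) = (-7033/(133/(-123904 - 14779)) - 13117/39230)*(-11) = (-7033/(133/(-138683)) - 13117/39230)*(-11) = (-7033/(133*(-1/138683)) - 13117/39230)*(-11) = (-7033/(-133/138683) - 13117/39230)*(-11) = (-7033*(-138683/133) - 13117/39230)*(-11) = (975357539/133 - 13117/39230)*(-11) = (38263274510409/5217590)*(-11) = -420896019614499/5217590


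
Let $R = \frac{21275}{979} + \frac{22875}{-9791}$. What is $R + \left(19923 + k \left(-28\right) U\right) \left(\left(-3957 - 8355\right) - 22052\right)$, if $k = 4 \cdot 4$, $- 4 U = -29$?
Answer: $- \frac{5492616543254400}{9585389} \approx -5.7302 \cdot 10^{8}$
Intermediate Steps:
$U = \frac{29}{4}$ ($U = \left(- \frac{1}{4}\right) \left(-29\right) = \frac{29}{4} \approx 7.25$)
$k = 16$
$R = \frac{185908900}{9585389}$ ($R = 21275 \cdot \frac{1}{979} + 22875 \left(- \frac{1}{9791}\right) = \frac{21275}{979} - \frac{22875}{9791} = \frac{185908900}{9585389} \approx 19.395$)
$R + \left(19923 + k \left(-28\right) U\right) \left(\left(-3957 - 8355\right) - 22052\right) = \frac{185908900}{9585389} + \left(19923 + 16 \left(-28\right) \frac{29}{4}\right) \left(\left(-3957 - 8355\right) - 22052\right) = \frac{185908900}{9585389} + \left(19923 - 3248\right) \left(\left(-3957 - 8355\right) - 22052\right) = \frac{185908900}{9585389} + \left(19923 - 3248\right) \left(-12312 - 22052\right) = \frac{185908900}{9585389} + 16675 \left(-34364\right) = \frac{185908900}{9585389} - 573019700 = - \frac{5492616543254400}{9585389}$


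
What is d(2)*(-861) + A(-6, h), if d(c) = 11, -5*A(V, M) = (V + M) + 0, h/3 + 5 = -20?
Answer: -47274/5 ≈ -9454.8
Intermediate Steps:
h = -75 (h = -15 + 3*(-20) = -15 - 60 = -75)
A(V, M) = -M/5 - V/5 (A(V, M) = -((V + M) + 0)/5 = -((M + V) + 0)/5 = -(M + V)/5 = -M/5 - V/5)
d(2)*(-861) + A(-6, h) = 11*(-861) + (-⅕*(-75) - ⅕*(-6)) = -9471 + (15 + 6/5) = -9471 + 81/5 = -47274/5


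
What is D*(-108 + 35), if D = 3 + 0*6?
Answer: -219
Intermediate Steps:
D = 3 (D = 3 + 0 = 3)
D*(-108 + 35) = 3*(-108 + 35) = 3*(-73) = -219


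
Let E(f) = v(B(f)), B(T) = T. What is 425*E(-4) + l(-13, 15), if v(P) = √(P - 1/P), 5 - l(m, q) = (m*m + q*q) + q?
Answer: -404 + 425*I*√15/2 ≈ -404.0 + 823.01*I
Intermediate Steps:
l(m, q) = 5 - q - m² - q² (l(m, q) = 5 - ((m*m + q*q) + q) = 5 - ((m² + q²) + q) = 5 - (q + m² + q²) = 5 + (-q - m² - q²) = 5 - q - m² - q²)
E(f) = √(f - 1/f)
425*E(-4) + l(-13, 15) = 425*√(-4 - 1/(-4)) + (5 - 1*15 - 1*(-13)² - 1*15²) = 425*√(-4 - 1*(-¼)) + (5 - 15 - 1*169 - 1*225) = 425*√(-4 + ¼) + (5 - 15 - 169 - 225) = 425*√(-15/4) - 404 = 425*(I*√15/2) - 404 = 425*I*√15/2 - 404 = -404 + 425*I*√15/2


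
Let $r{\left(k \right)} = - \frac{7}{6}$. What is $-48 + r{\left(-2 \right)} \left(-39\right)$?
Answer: $- \frac{5}{2} \approx -2.5$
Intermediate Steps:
$r{\left(k \right)} = - \frac{7}{6}$ ($r{\left(k \right)} = \left(-7\right) \frac{1}{6} = - \frac{7}{6}$)
$-48 + r{\left(-2 \right)} \left(-39\right) = -48 - - \frac{91}{2} = -48 + \frac{91}{2} = - \frac{5}{2}$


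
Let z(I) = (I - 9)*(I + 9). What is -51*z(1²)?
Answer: 4080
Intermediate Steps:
z(I) = (-9 + I)*(9 + I)
-51*z(1²) = -51*(-81 + (1²)²) = -51*(-81 + 1²) = -51*(-81 + 1) = -51*(-80) = 4080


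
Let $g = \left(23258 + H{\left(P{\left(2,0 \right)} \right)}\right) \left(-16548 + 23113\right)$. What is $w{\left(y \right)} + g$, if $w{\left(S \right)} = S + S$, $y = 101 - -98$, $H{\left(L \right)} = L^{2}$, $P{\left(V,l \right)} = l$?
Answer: $152689168$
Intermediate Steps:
$y = 199$ ($y = 101 + 98 = 199$)
$w{\left(S \right)} = 2 S$
$g = 152688770$ ($g = \left(23258 + 0^{2}\right) \left(-16548 + 23113\right) = \left(23258 + 0\right) 6565 = 23258 \cdot 6565 = 152688770$)
$w{\left(y \right)} + g = 2 \cdot 199 + 152688770 = 398 + 152688770 = 152689168$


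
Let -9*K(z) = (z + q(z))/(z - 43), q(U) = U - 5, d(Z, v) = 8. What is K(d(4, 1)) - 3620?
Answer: -1140289/315 ≈ -3620.0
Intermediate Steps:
q(U) = -5 + U
K(z) = -(-5 + 2*z)/(9*(-43 + z)) (K(z) = -(z + (-5 + z))/(9*(z - 43)) = -(-5 + 2*z)/(9*(-43 + z)))
K(d(4, 1)) - 3620 = (5 - 2*8)/(9*(-43 + 8)) - 3620 = (1/9)*(5 - 16)/(-35) - 3620 = (1/9)*(-1/35)*(-11) - 3620 = 11/315 - 3620 = -1140289/315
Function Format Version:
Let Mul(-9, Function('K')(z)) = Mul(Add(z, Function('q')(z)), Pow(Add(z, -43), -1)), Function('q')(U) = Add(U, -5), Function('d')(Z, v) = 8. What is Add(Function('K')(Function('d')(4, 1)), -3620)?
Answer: Rational(-1140289, 315) ≈ -3620.0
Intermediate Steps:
Function('q')(U) = Add(-5, U)
Function('K')(z) = Mul(Rational(-1, 9), Pow(Add(-43, z), -1), Add(-5, Mul(2, z))) (Function('K')(z) = Mul(Rational(-1, 9), Mul(Add(z, Add(-5, z)), Pow(Add(z, -43), -1))) = Mul(Rational(-1, 9), Mul(Add(-5, Mul(2, z)), Pow(Add(-43, z), -1))) = Mul(Rational(-1, 9), Mul(Pow(Add(-43, z), -1), Add(-5, Mul(2, z)))) = Mul(Rational(-1, 9), Pow(Add(-43, z), -1), Add(-5, Mul(2, z))))
Add(Function('K')(Function('d')(4, 1)), -3620) = Add(Mul(Rational(1, 9), Pow(Add(-43, 8), -1), Add(5, Mul(-2, 8))), -3620) = Add(Mul(Rational(1, 9), Pow(-35, -1), Add(5, -16)), -3620) = Add(Mul(Rational(1, 9), Rational(-1, 35), -11), -3620) = Add(Rational(11, 315), -3620) = Rational(-1140289, 315)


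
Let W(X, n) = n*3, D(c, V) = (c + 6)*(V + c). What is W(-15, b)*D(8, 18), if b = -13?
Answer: -14196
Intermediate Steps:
D(c, V) = (6 + c)*(V + c)
W(X, n) = 3*n
W(-15, b)*D(8, 18) = (3*(-13))*(8**2 + 6*18 + 6*8 + 18*8) = -39*(64 + 108 + 48 + 144) = -39*364 = -14196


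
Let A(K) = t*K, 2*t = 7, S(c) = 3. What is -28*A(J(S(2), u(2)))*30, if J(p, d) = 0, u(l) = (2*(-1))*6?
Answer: 0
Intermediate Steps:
u(l) = -12 (u(l) = -2*6 = -12)
t = 7/2 (t = (½)*7 = 7/2 ≈ 3.5000)
A(K) = 7*K/2
-28*A(J(S(2), u(2)))*30 = -98*0*30 = -28*0*30 = 0*30 = 0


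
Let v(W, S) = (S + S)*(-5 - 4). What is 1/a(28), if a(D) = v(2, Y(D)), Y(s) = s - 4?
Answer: -1/432 ≈ -0.0023148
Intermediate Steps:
Y(s) = -4 + s
v(W, S) = -18*S (v(W, S) = (2*S)*(-9) = -18*S)
a(D) = 72 - 18*D (a(D) = -18*(-4 + D) = 72 - 18*D)
1/a(28) = 1/(72 - 18*28) = 1/(72 - 504) = 1/(-432) = -1/432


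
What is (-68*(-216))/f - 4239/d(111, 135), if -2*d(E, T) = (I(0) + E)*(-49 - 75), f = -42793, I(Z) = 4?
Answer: -286124967/305114090 ≈ -0.93776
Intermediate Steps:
d(E, T) = 248 + 62*E (d(E, T) = -(4 + E)*(-49 - 75)/2 = -(4 + E)*(-124)/2 = -(-496 - 124*E)/2 = 248 + 62*E)
(-68*(-216))/f - 4239/d(111, 135) = -68*(-216)/(-42793) - 4239/(248 + 62*111) = 14688*(-1/42793) - 4239/(248 + 6882) = -14688/42793 - 4239/7130 = -286124967/305114090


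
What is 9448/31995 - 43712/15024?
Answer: -26179556/10014435 ≈ -2.6142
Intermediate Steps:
9448/31995 - 43712/15024 = 9448*(1/31995) - 43712*1/15024 = 9448/31995 - 2732/939 = -26179556/10014435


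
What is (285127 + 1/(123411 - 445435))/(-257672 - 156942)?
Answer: -91817737047/133515658736 ≈ -0.68769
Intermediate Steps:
(285127 + 1/(123411 - 445435))/(-257672 - 156942) = (285127 + 1/(-322024))/(-414614) = (285127 - 1/322024)*(-1/414614) = (91817737047/322024)*(-1/414614) = -91817737047/133515658736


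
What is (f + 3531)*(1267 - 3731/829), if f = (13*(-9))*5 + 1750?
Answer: 4914889952/829 ≈ 5.9287e+6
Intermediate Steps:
f = 1165 (f = -117*5 + 1750 = -585 + 1750 = 1165)
(f + 3531)*(1267 - 3731/829) = (1165 + 3531)*(1267 - 3731/829) = 4696*(1267 - 3731*1/829) = 4696*(1267 - 3731/829) = 4696*(1046612/829) = 4914889952/829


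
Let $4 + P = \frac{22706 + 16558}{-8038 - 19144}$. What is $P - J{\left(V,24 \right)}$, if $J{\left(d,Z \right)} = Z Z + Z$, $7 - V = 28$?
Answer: $- \frac{8228596}{13591} \approx -605.44$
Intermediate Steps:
$V = -21$ ($V = 7 - 28 = -21$)
$J{\left(d,Z \right)} = Z + Z^{2}$ ($J{\left(d,Z \right)} = Z^{2} + Z = Z + Z^{2}$)
$P = - \frac{73996}{13591}$ ($P = -4 + \frac{22706 + 16558}{-8038 - 19144} = -4 + \frac{39264}{-27182} = -4 + 39264 \left(- \frac{1}{27182}\right) = -4 - \frac{19632}{13591} = - \frac{73996}{13591} \approx -5.4445$)
$P - J{\left(V,24 \right)} = - \frac{73996}{13591} - 24 \left(1 + 24\right) = - \frac{73996}{13591} - 24 \cdot 25 = - \frac{73996}{13591} - 600 = - \frac{8228596}{13591}$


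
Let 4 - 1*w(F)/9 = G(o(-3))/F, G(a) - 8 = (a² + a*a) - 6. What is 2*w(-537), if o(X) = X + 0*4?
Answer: 13008/179 ≈ 72.670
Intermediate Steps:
o(X) = X (o(X) = X + 0 = X)
G(a) = 2 + 2*a² (G(a) = 8 + ((a² + a*a) - 6) = 8 + ((a² + a²) - 6) = 8 + (2*a² - 6) = 8 + (-6 + 2*a²) = 2 + 2*a²)
w(F) = 36 - 180/F (w(F) = 36 - 9*(2 + 2*(-3)²)/F = 36 - 9*(2 + 2*9)/F = 36 - 9*(2 + 18)/F = 36 - 180/F)
2*w(-537) = 2*(36 - 180/(-537)) = 2*(36 - 180*(-1/537)) = 2*(36 + 60/179) = 2*(6504/179) = 13008/179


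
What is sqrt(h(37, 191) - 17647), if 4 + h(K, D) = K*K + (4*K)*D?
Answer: sqrt(11986) ≈ 109.48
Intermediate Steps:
h(K, D) = -4 + K**2 + 4*D*K (h(K, D) = -4 + (K*K + (4*K)*D) = -4 + (K**2 + 4*D*K) = -4 + K**2 + 4*D*K)
sqrt(h(37, 191) - 17647) = sqrt((-4 + 37**2 + 4*191*37) - 17647) = sqrt((-4 + 1369 + 28268) - 17647) = sqrt(29633 - 17647) = sqrt(11986)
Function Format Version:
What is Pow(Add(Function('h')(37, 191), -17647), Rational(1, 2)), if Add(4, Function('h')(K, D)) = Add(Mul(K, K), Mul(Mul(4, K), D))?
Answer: Pow(11986, Rational(1, 2)) ≈ 109.48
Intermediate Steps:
Function('h')(K, D) = Add(-4, Pow(K, 2), Mul(4, D, K)) (Function('h')(K, D) = Add(-4, Add(Mul(K, K), Mul(Mul(4, K), D))) = Add(-4, Add(Pow(K, 2), Mul(4, D, K))) = Add(-4, Pow(K, 2), Mul(4, D, K)))
Pow(Add(Function('h')(37, 191), -17647), Rational(1, 2)) = Pow(Add(Add(-4, Pow(37, 2), Mul(4, 191, 37)), -17647), Rational(1, 2)) = Pow(Add(Add(-4, 1369, 28268), -17647), Rational(1, 2)) = Pow(Add(29633, -17647), Rational(1, 2)) = Pow(11986, Rational(1, 2))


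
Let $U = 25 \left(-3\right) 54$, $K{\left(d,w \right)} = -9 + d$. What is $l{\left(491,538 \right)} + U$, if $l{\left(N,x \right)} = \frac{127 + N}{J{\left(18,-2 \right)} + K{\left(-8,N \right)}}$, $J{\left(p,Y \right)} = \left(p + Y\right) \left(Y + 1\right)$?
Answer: $- \frac{44756}{11} \approx -4068.7$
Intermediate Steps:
$U = -4050$ ($U = \left(-75\right) 54 = -4050$)
$J{\left(p,Y \right)} = \left(1 + Y\right) \left(Y + p\right)$ ($J{\left(p,Y \right)} = \left(Y + p\right) \left(1 + Y\right) = \left(1 + Y\right) \left(Y + p\right)$)
$l{\left(N,x \right)} = - \frac{127}{33} - \frac{N}{33}$ ($l{\left(N,x \right)} = \frac{127 + N}{\left(-2 + 18 + \left(-2\right)^{2} - 36\right) - 17} = \frac{127 + N}{\left(-2 + 18 + 4 - 36\right) - 17} = \frac{127 + N}{-16 - 17} = \frac{127 + N}{-33} = \left(127 + N\right) \left(- \frac{1}{33}\right) = - \frac{127}{33} - \frac{N}{33}$)
$l{\left(491,538 \right)} + U = \left(- \frac{127}{33} - \frac{491}{33}\right) - 4050 = - \frac{206}{11} - 4050 = - \frac{44756}{11}$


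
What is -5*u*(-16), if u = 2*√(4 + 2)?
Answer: 160*√6 ≈ 391.92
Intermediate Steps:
u = 2*√6 ≈ 4.8990
-5*u*(-16) = -10*√6*(-16) = 160*√6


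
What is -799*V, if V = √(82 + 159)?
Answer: -799*√241 ≈ -12404.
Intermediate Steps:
V = √241 ≈ 15.524
-799*V = -799*√241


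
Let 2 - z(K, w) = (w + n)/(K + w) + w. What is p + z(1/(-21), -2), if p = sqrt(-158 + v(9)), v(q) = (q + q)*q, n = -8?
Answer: 48/43 ≈ 1.1163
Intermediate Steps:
v(q) = 2*q**2 (v(q) = (2*q)*q = 2*q**2)
z(K, w) = 2 - w - (-8 + w)/(K + w) (z(K, w) = 2 - ((w - 8)/(K + w) + w) = 2 - ((-8 + w)/(K + w) + w) = 2 - (w + (-8 + w)/(K + w)) = 2 + (-w - (-8 + w)/(K + w)) = 2 - w - (-8 + w)/(K + w))
p = 2 (p = sqrt(-158 + 2*9**2) = sqrt(-158 + 2*81) = sqrt(-158 + 162) = sqrt(4) = 2)
p + z(1/(-21), -2) = 2 + (8 - 2 - 1*(-2)**2 + 2/(-21) - 1*(-2)/(-21))/(1/(-21) - 2) = 2 + (8 - 2 - 1*4 + 2*(-1/21) - 1*(-1/21)*(-2))/(-1/21 - 2) = 2 + (8 - 2 - 4 - 2/21 - 2/21)/(-43/21) = 2 - 21/43*38/21 = 2 - 38/43 = 48/43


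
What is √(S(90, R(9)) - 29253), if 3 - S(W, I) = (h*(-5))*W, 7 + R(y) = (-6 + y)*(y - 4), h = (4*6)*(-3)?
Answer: 15*I*√274 ≈ 248.29*I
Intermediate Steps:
h = -72 (h = 24*(-3) = -72)
R(y) = -7 + (-6 + y)*(-4 + y) (R(y) = -7 + (-6 + y)*(y - 4) = -7 + (-6 + y)*(-4 + y))
S(W, I) = 3 - 360*W (S(W, I) = 3 - (-72*(-5))*W = 3 - 360*W)
√(S(90, R(9)) - 29253) = √((3 - 360*90) - 29253) = √((3 - 32400) - 29253) = √(-32397 - 29253) = √(-61650) = 15*I*√274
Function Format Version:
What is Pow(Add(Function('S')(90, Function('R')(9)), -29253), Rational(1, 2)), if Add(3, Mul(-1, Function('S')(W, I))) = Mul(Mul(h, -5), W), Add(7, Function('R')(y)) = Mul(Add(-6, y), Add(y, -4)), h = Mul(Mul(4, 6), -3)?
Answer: Mul(15, I, Pow(274, Rational(1, 2))) ≈ Mul(248.29, I)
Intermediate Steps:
h = -72 (h = Mul(24, -3) = -72)
Function('R')(y) = Add(-7, Mul(Add(-6, y), Add(-4, y))) (Function('R')(y) = Add(-7, Mul(Add(-6, y), Add(y, -4))) = Add(-7, Mul(Add(-6, y), Add(-4, y))))
Function('S')(W, I) = Add(3, Mul(-360, W)) (Function('S')(W, I) = Add(3, Mul(-1, Mul(Mul(-72, -5), W))) = Add(3, Mul(-1, Mul(360, W))) = Add(3, Mul(-360, W)))
Pow(Add(Function('S')(90, Function('R')(9)), -29253), Rational(1, 2)) = Pow(Add(Add(3, Mul(-360, 90)), -29253), Rational(1, 2)) = Pow(Add(Add(3, -32400), -29253), Rational(1, 2)) = Pow(Add(-32397, -29253), Rational(1, 2)) = Pow(-61650, Rational(1, 2)) = Mul(15, I, Pow(274, Rational(1, 2)))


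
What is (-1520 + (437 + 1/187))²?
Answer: 41014350400/34969 ≈ 1.1729e+6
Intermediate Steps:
(-1520 + (437 + 1/187))² = (-1520 + 81720/187)² = (-202520/187)² = 41014350400/34969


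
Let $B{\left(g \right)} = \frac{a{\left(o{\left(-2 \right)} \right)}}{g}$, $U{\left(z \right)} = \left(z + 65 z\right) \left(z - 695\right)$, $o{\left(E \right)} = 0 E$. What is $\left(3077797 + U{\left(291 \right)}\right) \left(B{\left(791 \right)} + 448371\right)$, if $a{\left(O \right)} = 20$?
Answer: $- \frac{1660321833013387}{791} \approx -2.099 \cdot 10^{12}$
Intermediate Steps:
$o{\left(E \right)} = 0$
$U{\left(z \right)} = 66 z \left(-695 + z\right)$
$B{\left(g \right)} = \frac{20}{g}$
$\left(3077797 + U{\left(291 \right)}\right) \left(B{\left(791 \right)} + 448371\right) = \left(3077797 + 66 \cdot 291 \left(-695 + 291\right)\right) \left(\frac{20}{791} + 448371\right) = \left(3077797 + 66 \cdot 291 \left(-404\right)\right) \left(20 \cdot \frac{1}{791} + 448371\right) = \left(3077797 - 7759224\right) \left(\frac{20}{791} + 448371\right) = \left(-4681427\right) \frac{354661481}{791} = - \frac{1660321833013387}{791}$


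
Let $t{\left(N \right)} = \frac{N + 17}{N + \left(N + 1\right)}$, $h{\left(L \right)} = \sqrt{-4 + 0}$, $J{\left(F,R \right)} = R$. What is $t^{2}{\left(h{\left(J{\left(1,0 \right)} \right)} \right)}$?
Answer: $- \frac{3731}{289} - \frac{3300 i}{289} \approx -12.91 - 11.419 i$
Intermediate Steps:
$h{\left(L \right)} = 2 i$ ($h{\left(L \right)} = \sqrt{-4} = 2 i$)
$t{\left(N \right)} = \frac{17 + N}{1 + 2 N}$ ($t{\left(N \right)} = \frac{17 + N}{N + \left(1 + N\right)} = \frac{17 + N}{1 + 2 N}$)
$t^{2}{\left(h{\left(J{\left(1,0 \right)} \right)} \right)} = \left(\frac{17 + 2 i}{1 + 2 \cdot 2 i}\right)^{2} = \left(\frac{17 + 2 i}{1 + 4 i}\right)^{2} = \left(\frac{1 - 4 i}{17} \left(17 + 2 i\right)\right)^{2} = \left(\frac{\left(1 - 4 i\right) \left(17 + 2 i\right)}{17}\right)^{2} = \frac{\left(1 - 4 i\right)^{2} \left(17 + 2 i\right)^{2}}{289}$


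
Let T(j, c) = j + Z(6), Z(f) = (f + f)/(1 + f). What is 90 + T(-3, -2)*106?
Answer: -324/7 ≈ -46.286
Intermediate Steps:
Z(f) = 2*f/(1 + f) (Z(f) = (2*f)/(1 + f) = 2*f/(1 + f))
T(j, c) = 12/7 + j (T(j, c) = j + 2*6/(1 + 6) = j + 2*6/7 = j + 2*6*(1/7) = j + 12/7 = 12/7 + j)
90 + T(-3, -2)*106 = 90 + (12/7 - 3)*106 = 90 - 9/7*106 = 90 - 954/7 = -324/7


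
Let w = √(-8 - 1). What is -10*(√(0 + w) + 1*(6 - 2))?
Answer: -40 - 5*√6*(1 + I) ≈ -52.247 - 12.247*I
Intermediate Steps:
w = 3*I (w = √(-9) = 3*I ≈ 3.0*I)
-10*(√(0 + w) + 1*(6 - 2)) = -10*(√(0 + 3*I) + 1*(6 - 2)) = -10*(√(3*I) + 1*4) = -10*(√3*√I + 4) = -10*(4 + √3*√I) = -40 - 10*√3*√I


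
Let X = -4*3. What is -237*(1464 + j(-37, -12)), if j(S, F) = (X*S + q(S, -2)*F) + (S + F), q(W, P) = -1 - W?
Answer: -338199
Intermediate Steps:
X = -12
j(S, F) = F - 11*S + F*(-1 - S) (j(S, F) = (-12*S + (-1 - S)*F) + (S + F) = (-12*S + F*(-1 - S)) + (F + S) = F - 11*S + F*(-1 - S))
-237*(1464 + j(-37, -12)) = -237*(1464 - 37*(-11 - 1*(-12))) = -237*(1464 - 37*(-11 + 12)) = -237*(1464 - 37*1) = -237*(1464 - 37) = -237*1427 = -338199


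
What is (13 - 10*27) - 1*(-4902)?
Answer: 4645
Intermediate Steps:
(13 - 10*27) - 1*(-4902) = (13 - 270) + 4902 = -257 + 4902 = 4645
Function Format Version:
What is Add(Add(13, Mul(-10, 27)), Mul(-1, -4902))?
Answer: 4645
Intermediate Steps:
Add(Add(13, Mul(-10, 27)), Mul(-1, -4902)) = Add(Add(13, -270), 4902) = Add(-257, 4902) = 4645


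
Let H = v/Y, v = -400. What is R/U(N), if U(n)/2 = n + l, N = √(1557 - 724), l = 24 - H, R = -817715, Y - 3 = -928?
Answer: 13191378380/379993 - 7836162845*√17/759986 ≈ -7798.3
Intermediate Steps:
Y = -925 (Y = 3 - 928 = -925)
H = 16/37 (H = -400/(-925) = -400*(-1/925) = 16/37 ≈ 0.43243)
l = 872/37 (l = 24 - 1*16/37 = 24 - 16/37 = 872/37 ≈ 23.568)
N = 7*√17 (N = √833 = 7*√17 ≈ 28.862)
U(n) = 1744/37 + 2*n (U(n) = 2*(n + 872/37) = 2*(872/37 + n) = 1744/37 + 2*n)
R/U(N) = -817715/(1744/37 + 2*(7*√17)) = -817715/(1744/37 + 14*√17)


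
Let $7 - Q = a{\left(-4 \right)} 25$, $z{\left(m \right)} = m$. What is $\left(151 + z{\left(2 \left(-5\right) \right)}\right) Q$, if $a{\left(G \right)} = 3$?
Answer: $-9588$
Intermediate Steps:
$Q = -68$ ($Q = 7 - 3 \cdot 25 = 7 - 75 = -68$)
$\left(151 + z{\left(2 \left(-5\right) \right)}\right) Q = \left(151 + 2 \left(-5\right)\right) \left(-68\right) = \left(151 - 10\right) \left(-68\right) = 141 \left(-68\right) = -9588$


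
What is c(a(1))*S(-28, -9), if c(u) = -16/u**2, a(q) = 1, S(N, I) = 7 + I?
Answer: 32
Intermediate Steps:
c(u) = -16/u**2
c(a(1))*S(-28, -9) = (-16/1**2)*(7 - 9) = -16*1*(-2) = -16*(-2) = 32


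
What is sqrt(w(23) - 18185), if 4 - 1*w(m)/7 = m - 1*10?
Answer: 2*I*sqrt(4562) ≈ 135.09*I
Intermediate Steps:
w(m) = 98 - 7*m (w(m) = 28 - 7*(m - 1*10) = 28 - 7*(m - 10) = 28 - 7*(-10 + m) = 28 + (70 - 7*m) = 98 - 7*m)
sqrt(w(23) - 18185) = sqrt((98 - 7*23) - 18185) = sqrt((98 - 161) - 18185) = sqrt(-63 - 18185) = sqrt(-18248) = 2*I*sqrt(4562)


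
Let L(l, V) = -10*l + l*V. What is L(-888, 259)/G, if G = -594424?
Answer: 27639/74303 ≈ 0.37198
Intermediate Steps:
L(l, V) = -10*l + V*l
L(-888, 259)/G = -888*(-10 + 259)/(-594424) = -888*249*(-1/594424) = -221112*(-1/594424) = 27639/74303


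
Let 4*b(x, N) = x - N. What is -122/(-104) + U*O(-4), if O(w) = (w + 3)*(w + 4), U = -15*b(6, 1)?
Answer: 61/52 ≈ 1.1731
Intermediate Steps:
b(x, N) = -N/4 + x/4 (b(x, N) = (x - N)/4 = -N/4 + x/4)
U = -75/4 (U = -15*(-¼*1 + (¼)*6) = -15*(-¼ + 3/2) = -15*5/4 = -75/4 ≈ -18.750)
O(w) = (3 + w)*(4 + w)
-122/(-104) + U*O(-4) = -122/(-104) - 75*(12 + (-4)² + 7*(-4))/4 = -122*(-1/104) - 75*(12 + 16 - 28)/4 = 61/52 - 75/4*0 = 61/52 + 0 = 61/52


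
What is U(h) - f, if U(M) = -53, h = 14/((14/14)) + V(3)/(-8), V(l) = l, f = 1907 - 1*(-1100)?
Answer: -3060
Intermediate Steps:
f = 3007 (f = 1907 + 1100 = 3007)
h = 109/8 (h = 14/((14/14)) + 3/(-8) = 14/((14*(1/14))) + 3*(-⅛) = 14/1 - 3/8 = 14*1 - 3/8 = 14 - 3/8 = 109/8 ≈ 13.625)
U(h) - f = -53 - 1*3007 = -53 - 3007 = -3060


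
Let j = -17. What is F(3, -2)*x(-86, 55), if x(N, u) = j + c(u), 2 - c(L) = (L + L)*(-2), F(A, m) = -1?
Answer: -205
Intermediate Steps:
c(L) = 2 + 4*L (c(L) = 2 - (L + L)*(-2) = 2 - 2*L*(-2) = 2 - (-4)*L = 2 + 4*L)
x(N, u) = -15 + 4*u (x(N, u) = -17 + (2 + 4*u) = -15 + 4*u)
F(3, -2)*x(-86, 55) = -(-15 + 4*55) = -(-15 + 220) = -1*205 = -205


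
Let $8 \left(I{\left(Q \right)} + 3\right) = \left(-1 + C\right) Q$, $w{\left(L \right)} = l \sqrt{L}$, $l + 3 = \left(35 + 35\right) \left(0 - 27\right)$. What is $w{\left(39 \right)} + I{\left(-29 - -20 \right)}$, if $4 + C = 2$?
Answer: $\frac{3}{8} - 1893 \sqrt{39} \approx -11821.0$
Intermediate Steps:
$C = -2$ ($C = -4 + 2 = -2$)
$l = -1893$ ($l = -3 + \left(35 + 35\right) \left(0 - 27\right) = -3 + 70 \left(-27\right) = -3 - 1890 = -1893$)
$w{\left(L \right)} = - 1893 \sqrt{L}$
$I{\left(Q \right)} = -3 - \frac{3 Q}{8}$ ($I{\left(Q \right)} = -3 + \frac{\left(-1 - 2\right) Q}{8} = -3 + \frac{\left(-3\right) Q}{8} = -3 - \frac{3 Q}{8}$)
$w{\left(39 \right)} + I{\left(-29 - -20 \right)} = - 1893 \sqrt{39} - \left(3 + \frac{3 \left(-29 - -20\right)}{8}\right) = - 1893 \sqrt{39} - \left(3 + \frac{3 \left(-29 + 20\right)}{8}\right) = - 1893 \sqrt{39} - - \frac{3}{8} = - 1893 \sqrt{39} + \left(-3 + \frac{27}{8}\right) = - 1893 \sqrt{39} + \frac{3}{8} = \frac{3}{8} - 1893 \sqrt{39}$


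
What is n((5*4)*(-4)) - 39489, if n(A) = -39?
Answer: -39528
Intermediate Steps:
n((5*4)*(-4)) - 39489 = -39 - 39489 = -39528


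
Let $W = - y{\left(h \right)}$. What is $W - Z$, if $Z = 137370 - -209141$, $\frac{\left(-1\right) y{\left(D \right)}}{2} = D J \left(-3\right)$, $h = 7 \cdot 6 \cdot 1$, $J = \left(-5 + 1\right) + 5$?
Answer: $-346763$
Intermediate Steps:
$J = 1$ ($J = -4 + 5 = 1$)
$h = 42$ ($h = 42 \cdot 1 = 42$)
$y{\left(D \right)} = 6 D$ ($y{\left(D \right)} = - 2 D 1 \left(-3\right) = - 2 D \left(-3\right) = - 2 \left(- 3 D\right) = 6 D$)
$W = -252$ ($W = - 6 \cdot 42 = \left(-1\right) 252 = -252$)
$Z = 346511$ ($Z = 137370 + 209141 = 346511$)
$W - Z = -252 - 346511 = -346763$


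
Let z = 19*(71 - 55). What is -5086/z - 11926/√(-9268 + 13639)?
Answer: -2543/152 - 11926*√4371/4371 ≈ -197.12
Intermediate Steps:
z = 304 (z = 19*16 = 304)
-5086/z - 11926/√(-9268 + 13639) = -5086/304 - 11926/√(-9268 + 13639) = -5086*1/304 - 11926*√4371/4371 = -2543/152 - 11926*√4371/4371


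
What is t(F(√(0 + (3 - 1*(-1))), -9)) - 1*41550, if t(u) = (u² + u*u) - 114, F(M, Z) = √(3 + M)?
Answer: -41654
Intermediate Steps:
t(u) = -114 + 2*u² (t(u) = (u² + u²) - 114 = 2*u² - 114 = -114 + 2*u²)
t(F(√(0 + (3 - 1*(-1))), -9)) - 1*41550 = (-114 + 2*(√(3 + √(0 + (3 - 1*(-1)))))²) - 1*41550 = (-114 + 2*(√(3 + √(0 + (3 + 1))))²) - 41550 = (-114 + 2*(√(3 + √(0 + 4)))²) - 41550 = (-114 + 2*(√(3 + √4))²) - 41550 = (-114 + 2*(√(3 + 2))²) - 41550 = (-114 + 2*(√5)²) - 41550 = (-114 + 2*5) - 41550 = (-114 + 10) - 41550 = -104 - 41550 = -41654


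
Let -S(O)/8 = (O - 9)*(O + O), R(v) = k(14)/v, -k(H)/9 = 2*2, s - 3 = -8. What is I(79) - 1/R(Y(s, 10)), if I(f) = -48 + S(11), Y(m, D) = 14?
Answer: -7193/18 ≈ -399.61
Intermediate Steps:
s = -5 (s = 3 - 8 = -5)
k(H) = -36 (k(H) = -18*2 = -9*4 = -36)
R(v) = -36/v
S(O) = -16*O*(-9 + O) (S(O) = -8*(O - 9)*(O + O) = -8*(-9 + O)*2*O = -16*O*(-9 + O))
I(f) = -400 (I(f) = -48 + 16*11*(9 - 1*11) = -48 + 16*11*(9 - 11) = -48 + 16*11*(-2) = -48 - 352 = -400)
I(79) - 1/R(Y(s, 10)) = -400 - 1/((-36/14)) = -400 - 1/((-36*1/14)) = -400 - 1/(-18/7) = -400 - 1*(-7/18) = -400 + 7/18 = -7193/18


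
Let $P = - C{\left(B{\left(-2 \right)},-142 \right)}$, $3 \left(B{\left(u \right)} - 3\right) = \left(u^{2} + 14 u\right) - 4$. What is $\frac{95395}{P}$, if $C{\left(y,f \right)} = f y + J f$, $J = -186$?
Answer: $- \frac{286185}{81934} \approx -3.4929$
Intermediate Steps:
$B{\left(u \right)} = \frac{5}{3} + \frac{u^{2}}{3} + \frac{14 u}{3}$ ($B{\left(u \right)} = 3 + \frac{\left(u^{2} + 14 u\right) - 4}{3} = 3 + \frac{-4 + u^{2} + 14 u}{3} = 3 + \left(- \frac{4}{3} + \frac{u^{2}}{3} + \frac{14 u}{3}\right) = \frac{5}{3} + \frac{u^{2}}{3} + \frac{14 u}{3}$)
$C{\left(y,f \right)} = - 186 f + f y$ ($C{\left(y,f \right)} = f y - 186 f = - 186 f + f y$)
$P = - \frac{81934}{3}$ ($P = - \left(-142\right) \left(-186 + \left(\frac{5}{3} + \frac{\left(-2\right)^{2}}{3} + \frac{14}{3} \left(-2\right)\right)\right) = - \left(-142\right) \left(-186 + \left(\frac{5}{3} + \frac{1}{3} \cdot 4 - \frac{28}{3}\right)\right) = - \left(-142\right) \left(-186 + \left(\frac{5}{3} + \frac{4}{3} - \frac{28}{3}\right)\right) = - \left(-142\right) \left(-186 - \frac{19}{3}\right) = - \frac{\left(-142\right) \left(-577\right)}{3} = \left(-1\right) \frac{81934}{3} = - \frac{81934}{3} \approx -27311.0$)
$\frac{95395}{P} = \frac{95395}{- \frac{81934}{3}} = 95395 \left(- \frac{3}{81934}\right) = - \frac{286185}{81934}$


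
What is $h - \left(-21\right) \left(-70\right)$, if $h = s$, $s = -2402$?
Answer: $-3872$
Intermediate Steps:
$h = -2402$
$h - \left(-21\right) \left(-70\right) = -2402 - \left(-21\right) \left(-70\right) = -2402 - 1470 = -3872$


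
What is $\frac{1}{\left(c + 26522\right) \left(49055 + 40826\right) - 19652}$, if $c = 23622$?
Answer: $\frac{1}{4506973212} \approx 2.2188 \cdot 10^{-10}$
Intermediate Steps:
$\frac{1}{\left(c + 26522\right) \left(49055 + 40826\right) - 19652} = \frac{1}{\left(23622 + 26522\right) \left(49055 + 40826\right) - 19652} = \frac{1}{50144 \cdot 89881 - 19652} = \frac{1}{4506992864 - 19652} = \frac{1}{4506973212}$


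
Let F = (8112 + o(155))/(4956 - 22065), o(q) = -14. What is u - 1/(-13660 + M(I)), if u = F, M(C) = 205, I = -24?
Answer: -12104609/25577955 ≈ -0.47324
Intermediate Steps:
F = -8098/17109 (F = (8112 - 14)/(4956 - 22065) = 8098/(-17109) = 8098*(-1/17109) = -8098/17109 ≈ -0.47332)
u = -8098/17109 ≈ -0.47332
u - 1/(-13660 + M(I)) = -8098/17109 - 1/(-13660 + 205) = -8098/17109 - 1/(-13455) = -8098/17109 - 1*(-1/13455) = -8098/17109 + 1/13455 = -12104609/25577955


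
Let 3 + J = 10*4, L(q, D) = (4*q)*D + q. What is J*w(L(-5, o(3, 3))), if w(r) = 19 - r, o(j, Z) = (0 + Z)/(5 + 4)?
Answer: 3404/3 ≈ 1134.7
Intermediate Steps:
o(j, Z) = Z/9
L(q, D) = q + 4*D*q (L(q, D) = 4*D*q + q = q + 4*D*q)
J = 37 (J = -3 + 10*4 = -3 + 40 = 37)
J*w(L(-5, o(3, 3))) = 37*(19 - (-5)*(1 + 4*((1/9)*3))) = 37*(19 - (-5)*(1 + 4*(1/3))) = 37*(19 - (-5)*(1 + 4/3)) = 37*(19 - (-5)*7/3) = 37*(19 - 1*(-35/3)) = 37*(19 + 35/3) = 37*(92/3) = 3404/3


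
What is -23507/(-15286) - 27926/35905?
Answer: 417141999/548843830 ≈ 0.76004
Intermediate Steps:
-23507/(-15286) - 27926/35905 = -23507*(-1/15286) - 27926*1/35905 = 23507/15286 - 27926/35905 = 417141999/548843830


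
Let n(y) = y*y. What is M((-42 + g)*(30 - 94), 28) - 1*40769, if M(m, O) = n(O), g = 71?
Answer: -39985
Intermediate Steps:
n(y) = y²
M(m, O) = O²
M((-42 + g)*(30 - 94), 28) - 1*40769 = 28² - 1*40769 = 784 - 40769 = -39985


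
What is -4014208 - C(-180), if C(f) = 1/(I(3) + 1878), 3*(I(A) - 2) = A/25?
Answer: -188671790233/47001 ≈ -4.0142e+6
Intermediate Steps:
I(A) = 2 + A/75 (I(A) = 2 + (A/25)/3 = 2 + A/75)
C(f) = 25/47001 (C(f) = 1/((2 + (1/75)*3) + 1878) = 1/((2 + 1/25) + 1878) = 1/(51/25 + 1878) = 1/(47001/25) = 25/47001)
-4014208 - C(-180) = -4014208 - 1*25/47001 = -4014208 - 25/47001 = -188671790233/47001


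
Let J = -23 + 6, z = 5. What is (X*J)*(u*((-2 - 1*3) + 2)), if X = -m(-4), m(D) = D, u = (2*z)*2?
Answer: 4080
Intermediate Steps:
u = 20 (u = (2*5)*2 = 10*2 = 20)
J = -17
X = 4 (X = -1*(-4) = 4)
(X*J)*(u*((-2 - 1*3) + 2)) = (4*(-17))*(20*((-2 - 1*3) + 2)) = -1360*((-2 - 3) + 2) = -1360*(-5 + 2) = -1360*(-3) = -68*(-60) = 4080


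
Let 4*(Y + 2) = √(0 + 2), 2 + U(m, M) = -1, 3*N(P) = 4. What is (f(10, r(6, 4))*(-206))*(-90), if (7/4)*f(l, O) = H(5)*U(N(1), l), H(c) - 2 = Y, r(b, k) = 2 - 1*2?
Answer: -55620*√2/7 ≈ -11237.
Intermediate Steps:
N(P) = 4/3 (N(P) = (⅓)*4 = 4/3)
r(b, k) = 0 (r(b, k) = 2 - 2 = 0)
U(m, M) = -3 (U(m, M) = -2 - 1 = -3)
Y = -2 + √2/4 (Y = -2 + √(0 + 2)/4 = -2 + √2/4 ≈ -1.6464)
H(c) = √2/4 (H(c) = 2 + (-2 + √2/4) = √2/4)
f(l, O) = -3*√2/7 (f(l, O) = 4*((√2/4)*(-3))/7 = 4*(-3*√2/4)/7 = -3*√2/7)
(f(10, r(6, 4))*(-206))*(-90) = (-3*√2/7*(-206))*(-90) = (618*√2/7)*(-90) = -55620*√2/7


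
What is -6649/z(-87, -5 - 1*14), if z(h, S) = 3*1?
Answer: -6649/3 ≈ -2216.3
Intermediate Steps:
z(h, S) = 3
-6649/z(-87, -5 - 1*14) = -6649/3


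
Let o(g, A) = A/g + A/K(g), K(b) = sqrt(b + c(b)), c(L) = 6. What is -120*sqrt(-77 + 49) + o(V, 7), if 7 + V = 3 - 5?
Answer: -7/9 - 240*I*sqrt(7) - 7*I*sqrt(3)/3 ≈ -0.77778 - 639.02*I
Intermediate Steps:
V = -9 (V = -7 + (3 - 5) = -7 - 2 = -9)
K(b) = sqrt(6 + b) (K(b) = sqrt(b + 6) = sqrt(6 + b))
o(g, A) = A/g + A/sqrt(6 + g) (o(g, A) = A/g + A/(sqrt(6 + g)) = A/g + A/sqrt(6 + g))
-120*sqrt(-77 + 49) + o(V, 7) = -120*sqrt(-77 + 49) + (7/(-9) + 7/sqrt(6 - 9)) = -240*I*sqrt(7) + (7*(-1/9) + 7/sqrt(-3)) = -240*I*sqrt(7) + (-7/9 + 7*(-I*sqrt(3)/3)) = -240*I*sqrt(7) + (-7/9 - 7*I*sqrt(3)/3) = -7/9 - 240*I*sqrt(7) - 7*I*sqrt(3)/3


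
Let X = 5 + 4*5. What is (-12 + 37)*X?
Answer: 625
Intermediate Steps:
X = 25 (X = 5 + 20 = 25)
(-12 + 37)*X = (-12 + 37)*25 = 25*25 = 625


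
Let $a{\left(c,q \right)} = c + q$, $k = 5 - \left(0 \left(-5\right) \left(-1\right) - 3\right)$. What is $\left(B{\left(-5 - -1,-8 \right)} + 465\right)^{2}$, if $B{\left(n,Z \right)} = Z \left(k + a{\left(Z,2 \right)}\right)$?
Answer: $201601$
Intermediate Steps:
$k = 8$ ($k = 5 - \left(0 \left(-1\right) - 3\right) = 5 - \left(0 - 3\right) = 5 - -3 = 5 + 3 = 8$)
$B{\left(n,Z \right)} = Z \left(10 + Z\right)$ ($B{\left(n,Z \right)} = Z \left(8 + \left(Z + 2\right)\right) = Z \left(8 + \left(2 + Z\right)\right) = Z \left(10 + Z\right)$)
$\left(B{\left(-5 - -1,-8 \right)} + 465\right)^{2} = \left(- 8 \left(10 - 8\right) + 465\right)^{2} = \left(\left(-8\right) 2 + 465\right)^{2} = \left(-16 + 465\right)^{2} = 449^{2} = 201601$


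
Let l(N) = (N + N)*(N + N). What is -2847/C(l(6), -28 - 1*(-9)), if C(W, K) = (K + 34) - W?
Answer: 949/43 ≈ 22.070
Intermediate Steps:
l(N) = 4*N² (l(N) = (2*N)*(2*N) = 4*N²)
C(W, K) = 34 + K - W (C(W, K) = (34 + K) - W = 34 + K - W)
-2847/C(l(6), -28 - 1*(-9)) = -2847/(34 + (-28 - 1*(-9)) - 4*6²) = -2847/(34 + (-28 + 9) - 4*36) = -2847/(34 - 19 - 1*144) = -2847/(34 - 19 - 144) = -2847/(-129) = -2847*(-1/129) = 949/43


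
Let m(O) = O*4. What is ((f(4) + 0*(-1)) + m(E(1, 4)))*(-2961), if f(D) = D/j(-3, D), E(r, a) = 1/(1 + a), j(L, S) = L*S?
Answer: -6909/5 ≈ -1381.8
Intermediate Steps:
f(D) = -⅓ (f(D) = D/((-3*D)) = D*(-1/(3*D)) = -⅓)
m(O) = 4*O
((f(4) + 0*(-1)) + m(E(1, 4)))*(-2961) = ((-⅓ + 0*(-1)) + 4/(1 + 4))*(-2961) = ((-⅓ + 0) + 4/5)*(-2961) = (-⅓ + 4*(⅕))*(-2961) = (-⅓ + ⅘)*(-2961) = (7/15)*(-2961) = -6909/5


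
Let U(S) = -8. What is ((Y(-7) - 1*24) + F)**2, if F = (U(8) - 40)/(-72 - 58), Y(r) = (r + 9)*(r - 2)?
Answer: 7322436/4225 ≈ 1733.1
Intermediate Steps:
Y(r) = (-2 + r)*(9 + r) (Y(r) = (9 + r)*(-2 + r) = (-2 + r)*(9 + r))
F = 24/65 (F = (-8 - 40)/(-72 - 58) = -48/(-130) = -48*(-1/130) = 24/65 ≈ 0.36923)
((Y(-7) - 1*24) + F)**2 = (((-18 + (-7)**2 + 7*(-7)) - 1*24) + 24/65)**2 = (((-18 + 49 - 49) - 24) + 24/65)**2 = ((-18 - 24) + 24/65)**2 = (-42 + 24/65)**2 = (-2706/65)**2 = 7322436/4225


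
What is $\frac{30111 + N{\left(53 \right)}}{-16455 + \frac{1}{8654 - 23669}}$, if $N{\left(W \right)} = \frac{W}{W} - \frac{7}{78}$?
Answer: $- \frac{904260665}{494143652} \approx -1.83$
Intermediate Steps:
$N{\left(W \right)} = \frac{71}{78}$ ($N{\left(W \right)} = 1 - \frac{7}{78} = \frac{71}{78}$)
$\frac{30111 + N{\left(53 \right)}}{-16455 + \frac{1}{8654 - 23669}} = \frac{30111 + \frac{71}{78}}{-16455 + \frac{1}{8654 - 23669}} = \frac{2348729}{78 \left(-16455 + \frac{1}{-15015}\right)} = \frac{2348729}{78 \left(-16455 - \frac{1}{15015}\right)} = \frac{2348729}{78 \left(- \frac{247071826}{15015}\right)} = \frac{2348729}{78} \left(- \frac{15015}{247071826}\right) = - \frac{904260665}{494143652}$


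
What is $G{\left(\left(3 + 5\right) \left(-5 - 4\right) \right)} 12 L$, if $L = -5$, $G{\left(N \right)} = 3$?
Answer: $-180$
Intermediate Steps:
$G{\left(\left(3 + 5\right) \left(-5 - 4\right) \right)} 12 L = 3 \cdot 12 \left(-5\right) = 36 \left(-5\right) = -180$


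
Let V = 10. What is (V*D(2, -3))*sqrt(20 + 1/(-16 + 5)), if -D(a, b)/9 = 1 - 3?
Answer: 180*sqrt(2409)/11 ≈ 803.15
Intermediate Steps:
D(a, b) = 18 (D(a, b) = -9*(1 - 3) = -9*(-2) = 18)
(V*D(2, -3))*sqrt(20 + 1/(-16 + 5)) = (10*18)*sqrt(20 + 1/(-16 + 5)) = 180*sqrt(20 + 1/(-11)) = 180*sqrt(20 - 1/11) = 180*sqrt(219/11) = 180*(sqrt(2409)/11) = 180*sqrt(2409)/11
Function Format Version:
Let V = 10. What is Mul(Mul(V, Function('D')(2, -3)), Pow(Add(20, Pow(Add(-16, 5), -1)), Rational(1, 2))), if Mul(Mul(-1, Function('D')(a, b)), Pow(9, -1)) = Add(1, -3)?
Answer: Mul(Rational(180, 11), Pow(2409, Rational(1, 2))) ≈ 803.15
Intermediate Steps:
Function('D')(a, b) = 18 (Function('D')(a, b) = Mul(-9, Add(1, -3)) = Mul(-9, -2) = 18)
Mul(Mul(V, Function('D')(2, -3)), Pow(Add(20, Pow(Add(-16, 5), -1)), Rational(1, 2))) = Mul(Mul(10, 18), Pow(Add(20, Pow(Add(-16, 5), -1)), Rational(1, 2))) = Mul(180, Pow(Add(20, Pow(-11, -1)), Rational(1, 2))) = Mul(180, Pow(Add(20, Rational(-1, 11)), Rational(1, 2))) = Mul(180, Pow(Rational(219, 11), Rational(1, 2))) = Mul(180, Mul(Rational(1, 11), Pow(2409, Rational(1, 2)))) = Mul(Rational(180, 11), Pow(2409, Rational(1, 2)))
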